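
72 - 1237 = - 1165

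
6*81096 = 486576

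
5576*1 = 5576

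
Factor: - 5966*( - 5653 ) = 2^1*19^1*157^1*5653^1 = 33725798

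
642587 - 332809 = 309778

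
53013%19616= 13781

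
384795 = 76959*5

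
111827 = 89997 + 21830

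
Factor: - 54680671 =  - 54680671^1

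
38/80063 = 38/80063=0.00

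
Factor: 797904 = 2^4*3^3*1847^1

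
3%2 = 1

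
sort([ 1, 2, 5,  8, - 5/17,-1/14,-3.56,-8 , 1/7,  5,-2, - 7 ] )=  [ - 8 ,- 7, - 3.56 , - 2, - 5/17,-1/14, 1/7, 1, 2  ,  5,5, 8 ] 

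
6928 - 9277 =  - 2349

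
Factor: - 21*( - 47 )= 3^1 *7^1 * 47^1  =  987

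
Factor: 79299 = 3^4*11^1*89^1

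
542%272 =270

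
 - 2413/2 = - 1207 + 1/2 = - 1206.50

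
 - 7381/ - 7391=7381/7391 = 1.00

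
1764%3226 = 1764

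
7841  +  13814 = 21655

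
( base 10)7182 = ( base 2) 1110000001110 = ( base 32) 70E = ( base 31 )7EL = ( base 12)41A6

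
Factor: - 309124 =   -  2^2 * 109^1 * 709^1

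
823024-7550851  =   - 6727827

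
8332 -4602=3730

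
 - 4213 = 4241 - 8454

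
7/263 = 7/263=0.03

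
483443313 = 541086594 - 57643281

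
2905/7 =415 = 415.00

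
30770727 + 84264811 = 115035538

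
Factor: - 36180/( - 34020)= 3^( - 2 )*7^( - 1 )*67^1 = 67/63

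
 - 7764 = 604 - 8368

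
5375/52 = 5375/52 = 103.37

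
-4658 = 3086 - 7744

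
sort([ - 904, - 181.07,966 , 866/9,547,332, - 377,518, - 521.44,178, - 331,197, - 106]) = [ - 904, - 521.44, - 377, - 331, - 181.07, - 106, 866/9,178,197,332,518,547, 966]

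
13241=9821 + 3420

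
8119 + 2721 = 10840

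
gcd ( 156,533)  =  13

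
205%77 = 51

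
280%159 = 121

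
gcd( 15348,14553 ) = 3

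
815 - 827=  - 12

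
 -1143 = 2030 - 3173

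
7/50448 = 7/50448 =0.00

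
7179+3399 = 10578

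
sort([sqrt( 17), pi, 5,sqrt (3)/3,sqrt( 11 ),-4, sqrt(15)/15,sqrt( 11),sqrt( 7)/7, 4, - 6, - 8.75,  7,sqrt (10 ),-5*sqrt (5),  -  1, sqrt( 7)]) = [-5 * sqrt( 5)  ,-8.75, - 6, - 4,  -  1,sqrt( 15)/15, sqrt (7) /7,sqrt (3)/3,sqrt(7),pi,sqrt( 10),sqrt( 11),sqrt ( 11),4, sqrt( 17),5,7 ] 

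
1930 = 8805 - 6875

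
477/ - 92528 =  - 477/92528 = - 0.01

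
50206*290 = 14559740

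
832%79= 42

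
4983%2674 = 2309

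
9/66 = 3/22 = 0.14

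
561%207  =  147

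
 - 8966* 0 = 0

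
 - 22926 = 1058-23984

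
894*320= 286080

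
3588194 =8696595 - 5108401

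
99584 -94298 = 5286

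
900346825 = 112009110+788337715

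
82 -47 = 35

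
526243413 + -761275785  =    -  235032372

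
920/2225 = 184/445 = 0.41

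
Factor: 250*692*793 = 137189000 = 2^3*5^3*13^1*61^1*173^1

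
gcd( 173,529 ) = 1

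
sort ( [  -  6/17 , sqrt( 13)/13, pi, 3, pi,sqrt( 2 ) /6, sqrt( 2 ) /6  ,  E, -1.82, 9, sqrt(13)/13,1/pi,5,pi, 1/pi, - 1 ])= [ - 1.82,-1, - 6/17, sqrt( 2)/6, sqrt(2 )/6 , sqrt( 13 ) /13, sqrt( 13 )/13,1/pi,1/pi, E, 3,pi,pi, pi,5, 9]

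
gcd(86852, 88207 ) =1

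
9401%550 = 51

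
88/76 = 1 + 3/19 = 1.16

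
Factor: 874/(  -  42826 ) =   -  7^(  -  2 ) = - 1/49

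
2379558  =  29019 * 82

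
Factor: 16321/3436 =2^( - 2) * 19^1 = 19/4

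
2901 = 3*967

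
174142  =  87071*2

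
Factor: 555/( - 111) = - 5^1 = - 5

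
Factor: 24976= 2^4*7^1 * 223^1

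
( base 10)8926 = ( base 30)9rg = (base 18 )199g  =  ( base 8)21336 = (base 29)ahn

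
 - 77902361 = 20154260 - 98056621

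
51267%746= 539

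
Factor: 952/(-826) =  - 68/59 = - 2^2 *17^1*59^( - 1)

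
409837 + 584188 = 994025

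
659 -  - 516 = 1175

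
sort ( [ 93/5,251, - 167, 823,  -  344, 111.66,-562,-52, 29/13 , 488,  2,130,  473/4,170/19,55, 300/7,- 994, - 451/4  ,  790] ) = [ - 994, - 562, - 344,-167,  -  451/4,-52, 2, 29/13,  170/19,93/5, 300/7 , 55 , 111.66 , 473/4,130 , 251,488,790,823]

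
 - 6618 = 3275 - 9893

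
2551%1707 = 844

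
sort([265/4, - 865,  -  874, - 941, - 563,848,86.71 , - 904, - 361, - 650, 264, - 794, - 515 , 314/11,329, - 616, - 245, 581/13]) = [ - 941, - 904, - 874, - 865,- 794, - 650, - 616, -563, - 515, - 361, - 245,314/11,581/13,  265/4,86.71, 264, 329,848 ] 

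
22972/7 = 22972/7 =3281.71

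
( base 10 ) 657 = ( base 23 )15D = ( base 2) 1010010001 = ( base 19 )1FB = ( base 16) 291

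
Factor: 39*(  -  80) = -3120 = - 2^4 * 3^1 * 5^1*13^1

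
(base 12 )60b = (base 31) s7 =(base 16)36b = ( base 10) 875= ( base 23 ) 1f1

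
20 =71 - 51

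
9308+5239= 14547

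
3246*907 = 2944122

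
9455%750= 455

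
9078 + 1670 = 10748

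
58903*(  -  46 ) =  - 2709538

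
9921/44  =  225 + 21/44 = 225.48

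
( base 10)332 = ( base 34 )9q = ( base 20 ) GC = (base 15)172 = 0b101001100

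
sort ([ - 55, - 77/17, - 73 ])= [-73, - 55  , - 77/17 ]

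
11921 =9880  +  2041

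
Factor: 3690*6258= 2^2*3^3*5^1*7^1*41^1*149^1 = 23092020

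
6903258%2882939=1137380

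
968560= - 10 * ( - 96856 ) 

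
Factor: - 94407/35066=-2^( - 1)*3^1 * 89^(-1 )*197^(-1)*31469^1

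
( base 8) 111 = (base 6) 201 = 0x49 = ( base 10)73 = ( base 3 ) 2201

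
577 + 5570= 6147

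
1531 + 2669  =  4200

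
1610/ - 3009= - 1 + 1399/3009 = - 0.54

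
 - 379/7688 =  - 1 + 7309/7688 = -0.05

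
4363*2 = 8726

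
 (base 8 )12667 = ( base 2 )1010110110111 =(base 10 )5559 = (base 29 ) 6HK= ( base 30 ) 659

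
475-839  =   - 364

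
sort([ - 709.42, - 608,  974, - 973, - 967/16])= [-973,  -  709.42, - 608, - 967/16, 974] 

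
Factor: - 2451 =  - 3^1*19^1*43^1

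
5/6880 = 1/1376 =0.00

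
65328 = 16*4083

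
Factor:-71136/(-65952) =13^1*19^1*229^( - 1 )= 247/229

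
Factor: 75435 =3^1*5^1 * 47^1*107^1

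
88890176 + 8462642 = 97352818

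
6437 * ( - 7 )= -45059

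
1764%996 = 768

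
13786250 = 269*51250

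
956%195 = 176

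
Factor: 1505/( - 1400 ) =-2^( - 3 )*5^(-1)* 43^1 = -43/40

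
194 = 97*2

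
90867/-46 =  - 1976 + 29/46= -1975.37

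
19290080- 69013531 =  - 49723451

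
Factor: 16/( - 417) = - 2^4* 3^( - 1)*139^ ( - 1)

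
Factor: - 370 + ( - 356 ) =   -  2^1*3^1 * 11^2 = - 726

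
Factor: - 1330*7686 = -10222380 = - 2^2*3^2*5^1*7^2 * 19^1*61^1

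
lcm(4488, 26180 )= 157080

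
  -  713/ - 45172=31/1964  =  0.02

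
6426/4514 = 1  +  956/2257 = 1.42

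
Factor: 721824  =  2^5*3^1*73^1*103^1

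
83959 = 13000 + 70959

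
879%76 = 43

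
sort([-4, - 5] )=[  -  5 ,-4]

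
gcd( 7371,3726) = 81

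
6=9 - 3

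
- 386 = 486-872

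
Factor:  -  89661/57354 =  - 2^( - 1 )*13^1*19^1*79^(-1) = -247/158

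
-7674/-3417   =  2+280/1139 = 2.25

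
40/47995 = 8/9599 = 0.00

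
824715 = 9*91635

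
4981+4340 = 9321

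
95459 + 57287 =152746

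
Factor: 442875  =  3^1*5^3*1181^1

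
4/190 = 2/95 = 0.02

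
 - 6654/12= - 1109/2 = - 554.50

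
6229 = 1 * 6229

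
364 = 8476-8112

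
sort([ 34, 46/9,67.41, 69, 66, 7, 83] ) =[ 46/9, 7,34,66,67.41, 69, 83]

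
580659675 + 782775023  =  1363434698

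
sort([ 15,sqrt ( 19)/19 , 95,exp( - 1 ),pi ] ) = [ sqrt ( 19)/19,exp( - 1),pi,15, 95 ]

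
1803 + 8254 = 10057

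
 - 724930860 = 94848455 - 819779315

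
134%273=134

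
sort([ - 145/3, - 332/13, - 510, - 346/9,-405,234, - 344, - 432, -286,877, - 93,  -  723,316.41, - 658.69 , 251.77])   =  [ - 723 , - 658.69, - 510, - 432, - 405, - 344, - 286,-93, - 145/3 , - 346/9,-332/13,234, 251.77,316.41, 877 ]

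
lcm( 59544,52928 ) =476352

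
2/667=2/667 =0.00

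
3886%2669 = 1217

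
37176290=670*55487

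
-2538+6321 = 3783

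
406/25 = 16+6/25 = 16.24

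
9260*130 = 1203800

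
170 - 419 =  - 249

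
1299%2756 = 1299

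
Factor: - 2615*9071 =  - 23720665= -  5^1*47^1*193^1 * 523^1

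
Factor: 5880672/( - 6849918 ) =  - 2^4*7^1* 19^( - 1)*2917^1 * 20029^( - 1)=- 326704/380551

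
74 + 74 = 148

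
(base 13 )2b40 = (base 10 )6305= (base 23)BL3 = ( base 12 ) 3795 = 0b1100010100001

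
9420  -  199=9221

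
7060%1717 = 192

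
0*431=0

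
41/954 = 41/954 = 0.04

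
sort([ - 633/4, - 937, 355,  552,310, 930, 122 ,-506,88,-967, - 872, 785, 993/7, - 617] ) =[ - 967, - 937 ,-872,  -  617 , - 506,- 633/4,88,122  ,  993/7,310, 355, 552, 785,930]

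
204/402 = 34/67=0.51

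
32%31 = 1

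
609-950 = - 341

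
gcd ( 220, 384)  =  4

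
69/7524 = 23/2508 = 0.01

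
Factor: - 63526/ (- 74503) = 2^1*11^ (- 1 ) * 13^( - 1)*23^1*521^( - 1 )*1381^1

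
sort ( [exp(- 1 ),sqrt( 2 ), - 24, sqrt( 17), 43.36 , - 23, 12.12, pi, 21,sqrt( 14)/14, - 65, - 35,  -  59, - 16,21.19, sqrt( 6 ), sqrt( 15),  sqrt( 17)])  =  [ - 65, - 59, - 35, - 24, - 23, - 16, sqrt( 14) /14, exp( - 1 ), sqrt( 2),sqrt( 6), pi,sqrt( 15 ), sqrt( 17 ),sqrt(  17), 12.12,21,21.19,43.36]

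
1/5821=1/5821 = 0.00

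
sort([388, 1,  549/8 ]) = [1,549/8,388 ]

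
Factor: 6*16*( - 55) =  - 2^5*3^1 * 5^1*11^1 = -5280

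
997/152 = 997/152 = 6.56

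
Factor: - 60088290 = - 2^1*3^1*5^1*29^1*69067^1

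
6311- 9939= - 3628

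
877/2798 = 877/2798 = 0.31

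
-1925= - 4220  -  -2295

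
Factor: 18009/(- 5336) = - 27/8  =  - 2^(-3 )*3^3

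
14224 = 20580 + -6356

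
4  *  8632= 34528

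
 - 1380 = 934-2314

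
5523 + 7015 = 12538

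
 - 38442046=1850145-40292191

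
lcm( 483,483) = 483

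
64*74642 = 4777088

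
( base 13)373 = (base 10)601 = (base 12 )421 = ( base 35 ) h6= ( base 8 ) 1131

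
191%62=5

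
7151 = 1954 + 5197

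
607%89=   73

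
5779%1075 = 404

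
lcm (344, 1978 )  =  7912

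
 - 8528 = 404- 8932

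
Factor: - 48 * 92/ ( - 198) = 736/33=2^5*3^( - 1)*11^( - 1 )*23^1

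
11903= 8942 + 2961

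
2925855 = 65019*45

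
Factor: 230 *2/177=2^2*3^( - 1 )*5^1*23^1  *59^( - 1 ) = 460/177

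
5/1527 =5/1527= 0.00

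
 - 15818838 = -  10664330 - 5154508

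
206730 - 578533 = - 371803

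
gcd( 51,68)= 17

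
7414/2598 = 3707/1299=   2.85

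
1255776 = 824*1524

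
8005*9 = 72045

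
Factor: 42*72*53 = 2^4*3^3*7^1*53^1 = 160272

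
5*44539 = 222695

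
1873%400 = 273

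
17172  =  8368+8804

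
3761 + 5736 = 9497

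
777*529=411033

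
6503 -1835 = 4668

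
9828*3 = 29484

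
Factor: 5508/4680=2^( - 1 )*3^2*5^(-1 ) * 13^(-1 )*17^1 = 153/130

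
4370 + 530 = 4900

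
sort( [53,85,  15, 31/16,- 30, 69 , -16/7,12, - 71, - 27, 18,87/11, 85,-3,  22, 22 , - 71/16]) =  [ - 71, - 30, - 27,-71/16, - 3 , - 16/7, 31/16 , 87/11,12,15, 18,22,22,53, 69, 85,85 ]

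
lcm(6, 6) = 6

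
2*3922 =7844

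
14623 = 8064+6559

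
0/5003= 0  =  0.00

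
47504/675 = 47504/675 = 70.38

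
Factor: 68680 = 2^3*5^1*17^1*101^1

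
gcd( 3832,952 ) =8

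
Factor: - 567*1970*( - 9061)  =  2^1 * 3^4*5^1*7^1*13^1*17^1*41^1*197^1 = 10121046390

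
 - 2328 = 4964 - 7292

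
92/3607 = 92/3607 = 0.03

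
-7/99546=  - 7/99546 = - 0.00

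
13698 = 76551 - 62853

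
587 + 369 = 956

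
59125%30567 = 28558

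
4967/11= 4967/11 =451.55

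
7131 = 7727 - 596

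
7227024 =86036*84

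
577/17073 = 577/17073 = 0.03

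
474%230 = 14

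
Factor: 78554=2^1*7^1*31^1*181^1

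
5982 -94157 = - 88175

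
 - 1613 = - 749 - 864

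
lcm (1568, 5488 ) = 10976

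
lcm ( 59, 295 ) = 295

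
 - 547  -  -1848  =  1301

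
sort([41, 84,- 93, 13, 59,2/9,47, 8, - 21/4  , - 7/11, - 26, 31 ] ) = [ - 93, - 26,-21/4, - 7/11,2/9,8, 13 , 31, 41 , 47, 59,84 ]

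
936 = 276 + 660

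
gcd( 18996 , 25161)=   3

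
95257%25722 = 18091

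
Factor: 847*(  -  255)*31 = -3^1*5^1*7^1*11^2*17^1*31^1 = - 6695535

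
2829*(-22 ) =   -  62238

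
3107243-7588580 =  - 4481337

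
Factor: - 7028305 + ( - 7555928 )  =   - 14584233 = - 3^1*41^1*118571^1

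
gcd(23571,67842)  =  9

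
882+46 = 928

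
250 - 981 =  - 731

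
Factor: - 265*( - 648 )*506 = 2^4  *  3^4*5^1*11^1*23^1 * 53^1 = 86890320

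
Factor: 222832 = 2^4*19^1*733^1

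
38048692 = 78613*484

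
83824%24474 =10402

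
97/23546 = 97/23546 = 0.00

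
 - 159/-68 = 2 + 23/68= 2.34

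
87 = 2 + 85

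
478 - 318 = 160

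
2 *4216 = 8432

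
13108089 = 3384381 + 9723708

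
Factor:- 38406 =-2^1 * 3^1*37^1 * 173^1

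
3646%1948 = 1698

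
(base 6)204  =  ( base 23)37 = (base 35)26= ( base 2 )1001100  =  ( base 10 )76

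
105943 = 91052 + 14891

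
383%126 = 5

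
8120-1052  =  7068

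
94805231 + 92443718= 187248949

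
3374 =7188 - 3814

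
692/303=2 + 86/303 = 2.28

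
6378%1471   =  494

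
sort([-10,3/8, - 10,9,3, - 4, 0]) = [ - 10  , - 10, - 4,0, 3/8 , 3,9]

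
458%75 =8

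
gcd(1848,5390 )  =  154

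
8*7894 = 63152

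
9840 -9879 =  - 39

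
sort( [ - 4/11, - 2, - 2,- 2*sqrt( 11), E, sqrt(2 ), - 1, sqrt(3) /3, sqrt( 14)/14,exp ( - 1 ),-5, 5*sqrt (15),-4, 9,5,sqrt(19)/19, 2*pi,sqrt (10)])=[ -2*sqrt( 11 ), - 5,-4, - 2, - 2, - 1,-4/11, sqrt (19)/19,sqrt(14 ) /14, exp(  -  1 ), sqrt(3)/3,sqrt(2),E, sqrt(10), 5, 2*pi,9,5*sqrt(15 ) ]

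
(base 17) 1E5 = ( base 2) 1000010100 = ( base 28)j0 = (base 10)532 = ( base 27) JJ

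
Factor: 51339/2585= 3^1*5^(-1) * 11^( - 1 )*47^(-1 )*109^1*157^1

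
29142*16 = 466272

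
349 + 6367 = 6716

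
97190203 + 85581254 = 182771457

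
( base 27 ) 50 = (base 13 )A5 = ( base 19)72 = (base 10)135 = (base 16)87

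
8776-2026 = 6750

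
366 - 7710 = -7344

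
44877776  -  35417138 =9460638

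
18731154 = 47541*394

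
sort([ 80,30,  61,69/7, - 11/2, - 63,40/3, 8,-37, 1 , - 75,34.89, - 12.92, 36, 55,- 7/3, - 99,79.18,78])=[ - 99, - 75, - 63,-37,- 12.92, - 11/2 , - 7/3, 1 , 8,69/7,40/3,30,34.89,36,55,61,78,  79.18, 80] 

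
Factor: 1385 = 5^1 * 277^1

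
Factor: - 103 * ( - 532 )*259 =2^2*7^2*19^1* 37^1* 103^1= 14192164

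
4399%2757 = 1642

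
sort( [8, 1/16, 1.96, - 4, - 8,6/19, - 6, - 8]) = [ - 8,-8, - 6,  -  4 , 1/16, 6/19, 1.96, 8]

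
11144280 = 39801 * 280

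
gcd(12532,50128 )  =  12532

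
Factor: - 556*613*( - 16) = 2^6*139^1 * 613^1 = 5453248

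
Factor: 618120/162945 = 808/213=2^3 * 3^ (- 1) * 71^( - 1 )*101^1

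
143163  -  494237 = -351074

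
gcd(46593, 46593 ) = 46593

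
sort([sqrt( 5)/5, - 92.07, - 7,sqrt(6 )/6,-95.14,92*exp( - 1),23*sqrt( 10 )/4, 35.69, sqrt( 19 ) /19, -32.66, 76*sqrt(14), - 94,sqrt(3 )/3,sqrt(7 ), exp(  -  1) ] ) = [ - 95.14, - 94, - 92.07, - 32.66, - 7 , sqrt(19 )/19, exp( - 1) , sqrt(6 ) /6, sqrt( 5) /5,sqrt(3) /3,sqrt(7) , 23*sqrt( 10 ) /4, 92*exp( - 1),35.69,76*sqrt( 14) ] 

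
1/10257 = 1/10257 = 0.00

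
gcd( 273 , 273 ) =273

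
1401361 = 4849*289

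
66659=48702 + 17957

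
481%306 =175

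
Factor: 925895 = 5^1*281^1*659^1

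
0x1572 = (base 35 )4gu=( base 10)5490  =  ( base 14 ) 2002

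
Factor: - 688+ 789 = 101 = 101^1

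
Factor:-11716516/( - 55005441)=2^2 *3^( - 1 )*7^1 * 418447^1*18335147^( - 1)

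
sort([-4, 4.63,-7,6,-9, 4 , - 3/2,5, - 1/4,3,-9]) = [ - 9, - 9, - 7,-4, - 3/2,-1/4,3 , 4  ,  4.63,5,  6 ]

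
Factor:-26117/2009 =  - 13 = - 13^1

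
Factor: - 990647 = -7^1*137^1*1033^1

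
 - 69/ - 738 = 23/246 = 0.09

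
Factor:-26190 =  - 2^1 * 3^3 *5^1*97^1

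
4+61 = 65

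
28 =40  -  12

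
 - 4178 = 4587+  - 8765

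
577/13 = 44+5/13= 44.38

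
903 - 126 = 777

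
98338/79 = 1244 + 62/79 = 1244.78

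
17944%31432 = 17944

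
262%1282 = 262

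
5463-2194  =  3269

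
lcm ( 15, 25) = 75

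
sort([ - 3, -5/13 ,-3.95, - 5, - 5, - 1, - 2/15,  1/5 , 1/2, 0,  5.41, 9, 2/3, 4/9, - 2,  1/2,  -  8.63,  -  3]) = [-8.63, - 5, - 5, - 3.95 , - 3, - 3 , - 2, - 1, - 5/13, - 2/15, 0, 1/5,4/9,  1/2, 1/2,2/3, 5.41  ,  9] 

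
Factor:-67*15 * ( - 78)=2^1*3^2*5^1 * 13^1 * 67^1 = 78390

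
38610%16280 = 6050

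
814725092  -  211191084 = 603534008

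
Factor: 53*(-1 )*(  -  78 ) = 4134= 2^1 * 3^1*13^1*53^1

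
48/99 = 16/33 = 0.48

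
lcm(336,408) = 5712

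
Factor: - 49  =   - 7^2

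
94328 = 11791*8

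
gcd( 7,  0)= 7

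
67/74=67/74 = 0.91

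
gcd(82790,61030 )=170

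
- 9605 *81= - 778005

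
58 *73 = 4234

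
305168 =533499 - 228331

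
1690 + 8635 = 10325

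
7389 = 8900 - 1511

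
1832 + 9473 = 11305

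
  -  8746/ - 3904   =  2 + 469/1952 =2.24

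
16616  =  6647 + 9969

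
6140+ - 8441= - 2301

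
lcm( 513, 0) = 0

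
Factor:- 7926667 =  - 7^1*19^1*107^1*557^1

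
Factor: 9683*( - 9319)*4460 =-402452011420 = -  2^2*5^1*23^1 * 223^1*421^1 * 9319^1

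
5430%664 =118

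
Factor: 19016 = 2^3 * 2377^1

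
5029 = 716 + 4313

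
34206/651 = 52+ 118/217   =  52.54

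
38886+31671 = 70557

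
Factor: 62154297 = 3^5*137^1 * 1867^1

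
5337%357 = 339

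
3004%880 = 364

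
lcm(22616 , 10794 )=474936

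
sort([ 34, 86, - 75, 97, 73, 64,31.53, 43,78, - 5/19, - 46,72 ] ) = [ - 75, - 46, - 5/19,31.53,34,43,64 , 72,73,  78,86,97]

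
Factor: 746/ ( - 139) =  - 2^1 * 139^( - 1 )*373^1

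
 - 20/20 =-1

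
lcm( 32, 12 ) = 96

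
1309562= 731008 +578554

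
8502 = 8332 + 170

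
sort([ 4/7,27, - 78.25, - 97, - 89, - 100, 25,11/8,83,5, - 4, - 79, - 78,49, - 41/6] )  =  [ - 100 , - 97, - 89 , - 79, - 78.25  ,-78, - 41/6, - 4, 4/7,11/8 , 5, 25,27 , 49,83 ]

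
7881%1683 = 1149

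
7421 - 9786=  -2365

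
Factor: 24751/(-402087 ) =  - 53/861 = - 3^( - 1)*7^( - 1 )*41^( - 1)*53^1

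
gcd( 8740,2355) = 5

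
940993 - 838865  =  102128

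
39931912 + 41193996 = 81125908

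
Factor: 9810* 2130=20895300 =2^2*3^3*5^2*71^1*109^1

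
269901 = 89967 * 3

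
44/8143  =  44/8143 = 0.01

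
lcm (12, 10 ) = 60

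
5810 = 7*830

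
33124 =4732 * 7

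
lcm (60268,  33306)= 1265628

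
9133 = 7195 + 1938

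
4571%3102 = 1469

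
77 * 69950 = 5386150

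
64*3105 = 198720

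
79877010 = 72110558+7766452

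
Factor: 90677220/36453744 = 2^( - 2)*3^(-1)*5^1* 149^( - 1 )  *1699^(-1 )* 1511287^1 = 7556435/3037812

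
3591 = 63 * 57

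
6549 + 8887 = 15436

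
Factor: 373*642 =239466 = 2^1*3^1 *107^1*373^1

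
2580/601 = 4 + 176/601 = 4.29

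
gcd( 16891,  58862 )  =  19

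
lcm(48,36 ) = 144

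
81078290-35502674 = 45575616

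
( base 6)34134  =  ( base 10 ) 4810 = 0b1001011001010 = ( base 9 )6534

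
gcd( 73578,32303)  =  1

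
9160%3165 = 2830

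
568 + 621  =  1189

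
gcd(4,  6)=2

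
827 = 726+101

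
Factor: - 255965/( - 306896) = 2^( - 4)*5^1*19181^ (  -  1 )*51193^1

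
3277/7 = 468 + 1/7 = 468.14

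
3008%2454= 554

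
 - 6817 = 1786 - 8603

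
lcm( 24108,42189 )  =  168756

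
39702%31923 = 7779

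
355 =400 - 45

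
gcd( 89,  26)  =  1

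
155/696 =155/696 = 0.22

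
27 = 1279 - 1252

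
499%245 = 9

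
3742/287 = 13 + 11/287=13.04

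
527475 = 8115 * 65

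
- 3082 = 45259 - 48341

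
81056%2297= 661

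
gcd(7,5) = 1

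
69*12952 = 893688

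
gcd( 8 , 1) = 1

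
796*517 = 411532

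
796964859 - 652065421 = 144899438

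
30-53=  - 23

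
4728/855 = 1576/285  =  5.53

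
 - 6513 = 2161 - 8674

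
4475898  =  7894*567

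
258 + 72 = 330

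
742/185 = 742/185 = 4.01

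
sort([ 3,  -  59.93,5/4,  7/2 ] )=[ - 59.93, 5/4,3,7/2]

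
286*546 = 156156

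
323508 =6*53918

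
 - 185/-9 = 20 + 5/9= 20.56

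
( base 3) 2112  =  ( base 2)1000100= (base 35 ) 1X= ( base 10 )68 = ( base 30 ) 28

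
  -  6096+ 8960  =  2864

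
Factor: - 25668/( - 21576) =2^( - 1 )*3^1*23^1*29^( - 1) = 69/58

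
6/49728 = 1/8288=0.00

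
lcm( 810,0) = 0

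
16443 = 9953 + 6490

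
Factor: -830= - 2^1*5^1*83^1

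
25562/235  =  108 + 182/235 =108.77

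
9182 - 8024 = 1158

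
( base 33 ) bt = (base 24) g8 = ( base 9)475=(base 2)110001000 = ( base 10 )392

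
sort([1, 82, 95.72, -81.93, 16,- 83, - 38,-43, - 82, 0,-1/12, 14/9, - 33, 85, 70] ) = [ - 83, - 82  , - 81.93, - 43, - 38, - 33,- 1/12,0, 1,14/9 , 16,70, 82,85,95.72] 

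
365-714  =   - 349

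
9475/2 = 9475/2 = 4737.50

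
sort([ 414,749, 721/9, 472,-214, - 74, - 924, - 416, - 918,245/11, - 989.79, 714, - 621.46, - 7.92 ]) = [  -  989.79, - 924, - 918,-621.46, - 416, - 214, - 74, - 7.92, 245/11,721/9,  414,472,714, 749 ] 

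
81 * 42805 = 3467205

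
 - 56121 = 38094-94215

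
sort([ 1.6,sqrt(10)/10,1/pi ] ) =[sqrt(10)/10,1/pi,  1.6 ] 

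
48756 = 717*68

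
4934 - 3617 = 1317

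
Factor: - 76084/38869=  - 92/47=-2^2*23^1 * 47^( - 1) 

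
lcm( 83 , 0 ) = 0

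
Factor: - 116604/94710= -474/385 = - 2^1*3^1*5^( - 1 )*7^( - 1)*11^(  -  1 )*79^1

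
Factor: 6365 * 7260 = 2^2*3^1 * 5^2*11^2*19^1 * 67^1 = 46209900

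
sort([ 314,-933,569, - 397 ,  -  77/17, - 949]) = [ - 949,-933, - 397, - 77/17,314,  569]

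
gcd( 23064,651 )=93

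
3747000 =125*29976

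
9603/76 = 9603/76 = 126.36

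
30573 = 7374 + 23199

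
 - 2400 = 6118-8518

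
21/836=21/836 = 0.03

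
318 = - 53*( - 6 ) 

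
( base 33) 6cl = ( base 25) B31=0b1101100100111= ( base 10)6951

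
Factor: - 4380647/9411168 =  - 2^( - 5 )*3^( - 1) * 13^( - 1)*7541^( - 1 )*4380647^1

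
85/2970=17/594 = 0.03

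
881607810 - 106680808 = 774927002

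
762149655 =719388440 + 42761215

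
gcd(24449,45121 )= 1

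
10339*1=10339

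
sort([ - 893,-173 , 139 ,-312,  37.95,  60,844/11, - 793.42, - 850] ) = [ - 893, - 850, - 793.42, - 312,  -  173,  37.95 , 60, 844/11,139 ]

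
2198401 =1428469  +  769932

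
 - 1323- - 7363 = 6040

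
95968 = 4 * 23992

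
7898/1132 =3949/566=6.98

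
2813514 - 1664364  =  1149150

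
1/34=1/34 = 0.03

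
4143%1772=599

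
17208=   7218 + 9990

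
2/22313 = 2/22313 = 0.00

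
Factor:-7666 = -2^1*3833^1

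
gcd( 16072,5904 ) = 328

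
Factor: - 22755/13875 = - 41/25  =  - 5^(  -  2 )*41^1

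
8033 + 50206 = 58239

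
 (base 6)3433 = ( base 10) 813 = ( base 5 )11223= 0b1100101101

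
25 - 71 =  - 46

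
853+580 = 1433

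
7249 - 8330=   -  1081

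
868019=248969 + 619050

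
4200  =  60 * 70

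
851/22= 38 + 15/22 = 38.68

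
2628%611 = 184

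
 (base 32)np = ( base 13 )467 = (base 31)oh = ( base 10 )761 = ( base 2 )1011111001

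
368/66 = 184/33 = 5.58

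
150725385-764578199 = -613852814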